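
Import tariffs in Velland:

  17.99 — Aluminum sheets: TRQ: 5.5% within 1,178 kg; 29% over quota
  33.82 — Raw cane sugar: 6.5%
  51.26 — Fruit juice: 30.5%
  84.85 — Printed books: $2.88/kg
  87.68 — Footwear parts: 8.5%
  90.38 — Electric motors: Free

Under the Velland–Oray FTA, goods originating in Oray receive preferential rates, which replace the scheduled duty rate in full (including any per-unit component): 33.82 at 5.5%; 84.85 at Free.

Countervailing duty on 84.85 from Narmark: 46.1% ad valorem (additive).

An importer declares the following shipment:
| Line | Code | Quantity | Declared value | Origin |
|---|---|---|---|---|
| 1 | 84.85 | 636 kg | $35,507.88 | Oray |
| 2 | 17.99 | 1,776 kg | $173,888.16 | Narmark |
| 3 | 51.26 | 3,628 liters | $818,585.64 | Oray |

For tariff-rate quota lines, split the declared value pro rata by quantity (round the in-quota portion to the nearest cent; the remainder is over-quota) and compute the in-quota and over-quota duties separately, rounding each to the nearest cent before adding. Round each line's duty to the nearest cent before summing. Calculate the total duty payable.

$272,991.76

Line 1 (84.85, Oray, 636 kg, $35,507.88):
Base rate for 84.85 is $2.88/kg.
Origin Oray qualifies under the Velland–Oray agreement and 84.85 is covered: preferential rate Free applies instead.
The additional-duty order on 84.85 targets Narmark, not Oray; it does not apply.
Duty = $35,507.88 × 0% = $0.00.
Line 2 (17.99, Narmark, 1,776 kg, $173,888.16):
Code 17.99 is under a tariff-rate quota (threshold 1,178 kg). In-quota: 1,178 kg at 5.5%; over-quota: 598 kg at 29%.
Pro-rata value split: in-quota = $173,888.16 × 1,178/1,776 = $115,337.98; over-quota = $173,888.16 − $115,337.98 = $58,550.18.
In-quota duty = $115,337.98 × 5.5% = $6,343.59. Over-quota duty = $58,550.18 × 29% = $16,979.55.
Line duty = $6,343.59 + $16,979.55 = $23,323.14.
Line 3 (51.26, Oray, 3,628 liters, $818,585.64):
Base rate for 51.26 is 30.5%.
Origin Oray is the FTA partner but 51.26 is not on the preference list; base rate stands.
Duty = $818,585.64 × 30.5% = $249,668.62.
Total = $0.00 + $23,323.14 + $249,668.62 = $272,991.76.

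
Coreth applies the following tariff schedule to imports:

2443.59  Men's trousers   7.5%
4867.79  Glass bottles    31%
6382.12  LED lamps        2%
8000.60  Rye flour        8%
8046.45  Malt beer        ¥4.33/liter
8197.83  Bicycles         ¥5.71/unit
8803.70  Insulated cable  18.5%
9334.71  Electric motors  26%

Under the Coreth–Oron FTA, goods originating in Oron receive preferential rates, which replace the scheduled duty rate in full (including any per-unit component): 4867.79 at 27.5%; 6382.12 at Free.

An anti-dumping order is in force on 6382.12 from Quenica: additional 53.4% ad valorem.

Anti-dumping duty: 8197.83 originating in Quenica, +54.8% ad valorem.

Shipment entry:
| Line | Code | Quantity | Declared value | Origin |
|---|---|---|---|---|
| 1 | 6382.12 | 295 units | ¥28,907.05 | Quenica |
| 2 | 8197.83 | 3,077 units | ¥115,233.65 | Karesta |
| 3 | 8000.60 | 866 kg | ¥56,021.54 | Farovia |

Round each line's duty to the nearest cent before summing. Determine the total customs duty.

¥38,065.90

Line 1 (6382.12, Quenica, 295 units, ¥28,907.05):
Base rate for 6382.12 is 2%.
6382.12 has an FTA preferential rate, but origin Quenica is not Oron; base rate stands.
Additional duty on 6382.12 from Quenica: +53.4%. Applied ad valorem rate: 2% + 53.4% = 55.4%.
Duty = ¥28,907.05 × 55.4% = ¥16,014.51.
Line 2 (8197.83, Karesta, 3,077 units, ¥115,233.65):
Base rate for 8197.83 is ¥5.71/unit.
The additional-duty order on 8197.83 targets Quenica, not Karesta; it does not apply.
Duty = 3,077 × ¥5.71 = ¥17,569.67.
Line 3 (8000.60, Farovia, 866 kg, ¥56,021.54):
Base rate for 8000.60 is 8%.
Duty = ¥56,021.54 × 8% = ¥4,481.72.
Total = ¥16,014.51 + ¥17,569.67 + ¥4,481.72 = ¥38,065.90.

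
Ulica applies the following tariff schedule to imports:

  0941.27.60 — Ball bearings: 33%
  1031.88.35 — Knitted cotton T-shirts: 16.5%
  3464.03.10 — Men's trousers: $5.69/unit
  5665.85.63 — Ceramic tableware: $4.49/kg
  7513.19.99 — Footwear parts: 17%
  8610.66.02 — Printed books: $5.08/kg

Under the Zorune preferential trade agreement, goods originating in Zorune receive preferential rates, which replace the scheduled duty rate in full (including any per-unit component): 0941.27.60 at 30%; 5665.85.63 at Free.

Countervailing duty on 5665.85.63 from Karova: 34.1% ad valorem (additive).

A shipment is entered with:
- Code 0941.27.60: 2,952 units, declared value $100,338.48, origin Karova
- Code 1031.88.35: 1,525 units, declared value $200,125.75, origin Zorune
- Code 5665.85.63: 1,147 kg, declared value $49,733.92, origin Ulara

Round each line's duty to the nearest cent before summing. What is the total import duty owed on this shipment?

Line 1 (0941.27.60, Karova, 2,952 units, $100,338.48):
Base rate for 0941.27.60 is 33%.
0941.27.60 has an FTA preferential rate, but origin Karova is not Zorune; base rate stands.
Duty = $100,338.48 × 33% = $33,111.70.
Line 2 (1031.88.35, Zorune, 1,525 units, $200,125.75):
Base rate for 1031.88.35 is 16.5%.
Origin Zorune is the FTA partner but 1031.88.35 is not on the preference list; base rate stands.
Duty = $200,125.75 × 16.5% = $33,020.75.
Line 3 (5665.85.63, Ulara, 1,147 kg, $49,733.92):
Base rate for 5665.85.63 is $4.49/kg.
5665.85.63 has an FTA preferential rate, but origin Ulara is not Zorune; base rate stands.
The additional-duty order on 5665.85.63 targets Karova, not Ulara; it does not apply.
Duty = 1,147 × $4.49 = $5,150.03.
Total = $33,111.70 + $33,020.75 + $5,150.03 = $71,282.48.

$71,282.48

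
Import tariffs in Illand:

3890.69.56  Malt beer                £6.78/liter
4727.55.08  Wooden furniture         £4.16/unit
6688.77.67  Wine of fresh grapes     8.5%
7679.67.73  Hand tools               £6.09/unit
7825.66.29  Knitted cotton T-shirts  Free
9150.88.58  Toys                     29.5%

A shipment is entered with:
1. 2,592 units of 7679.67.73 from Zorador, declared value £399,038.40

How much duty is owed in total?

£15,785.28

Line 1 (7679.67.73, Zorador, 2,592 units, £399,038.40):
Base rate for 7679.67.73 is £6.09/unit.
Duty = 2,592 × £6.09 = £15,785.28.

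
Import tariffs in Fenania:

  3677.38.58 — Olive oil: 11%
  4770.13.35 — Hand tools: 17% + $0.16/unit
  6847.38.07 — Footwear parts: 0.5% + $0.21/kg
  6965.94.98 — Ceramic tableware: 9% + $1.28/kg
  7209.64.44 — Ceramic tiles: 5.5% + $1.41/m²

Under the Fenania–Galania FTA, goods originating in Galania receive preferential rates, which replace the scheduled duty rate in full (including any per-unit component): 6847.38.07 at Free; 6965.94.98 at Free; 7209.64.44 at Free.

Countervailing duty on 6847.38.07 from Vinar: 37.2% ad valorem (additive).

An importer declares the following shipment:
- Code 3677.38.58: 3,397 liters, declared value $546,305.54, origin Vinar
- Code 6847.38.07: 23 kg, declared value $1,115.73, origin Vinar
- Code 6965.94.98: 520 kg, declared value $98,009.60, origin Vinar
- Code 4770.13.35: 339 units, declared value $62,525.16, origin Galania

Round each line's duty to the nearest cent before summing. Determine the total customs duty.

Line 1 (3677.38.58, Vinar, 3,397 liters, $546,305.54):
Base rate for 3677.38.58 is 11%.
Duty = $546,305.54 × 11% = $60,093.61.
Line 2 (6847.38.07, Vinar, 23 kg, $1,115.73):
Base rate for 6847.38.07 is 0.5% + $0.21/kg.
6847.38.07 has an FTA preferential rate, but origin Vinar is not Galania; base rate stands.
Additional duty on 6847.38.07 from Vinar: +37.2%. Applied ad valorem rate: 0.5% + 37.2% = 37.7%.
Duty = $1,115.73 × 37.7% + 23 × $0.21 = $425.46.
Line 3 (6965.94.98, Vinar, 520 kg, $98,009.60):
Base rate for 6965.94.98 is 9% + $1.28/kg.
6965.94.98 has an FTA preferential rate, but origin Vinar is not Galania; base rate stands.
Duty = $98,009.60 × 9% + 520 × $1.28 = $9,486.46.
Line 4 (4770.13.35, Galania, 339 units, $62,525.16):
Base rate for 4770.13.35 is 17% + $0.16/unit.
Origin Galania is the FTA partner but 4770.13.35 is not on the preference list; base rate stands.
Duty = $62,525.16 × 17% + 339 × $0.16 = $10,683.52.
Total = $60,093.61 + $425.46 + $9,486.46 + $10,683.52 = $80,689.05.

$80,689.05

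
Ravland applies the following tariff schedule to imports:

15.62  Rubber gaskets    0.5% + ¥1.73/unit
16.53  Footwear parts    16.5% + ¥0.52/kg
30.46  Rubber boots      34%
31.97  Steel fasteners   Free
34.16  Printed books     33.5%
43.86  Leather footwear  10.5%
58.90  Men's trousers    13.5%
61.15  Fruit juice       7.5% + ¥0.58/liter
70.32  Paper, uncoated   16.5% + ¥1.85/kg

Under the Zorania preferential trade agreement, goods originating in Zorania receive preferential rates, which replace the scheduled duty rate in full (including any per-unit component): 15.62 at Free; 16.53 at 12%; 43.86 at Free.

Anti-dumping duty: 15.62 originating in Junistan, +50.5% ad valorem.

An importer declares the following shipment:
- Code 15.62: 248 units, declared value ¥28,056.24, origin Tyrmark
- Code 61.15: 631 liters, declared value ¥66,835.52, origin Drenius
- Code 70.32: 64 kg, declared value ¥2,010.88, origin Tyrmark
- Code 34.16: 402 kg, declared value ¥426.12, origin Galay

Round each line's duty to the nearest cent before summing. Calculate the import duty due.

Line 1 (15.62, Tyrmark, 248 units, ¥28,056.24):
Base rate for 15.62 is 0.5% + ¥1.73/unit.
15.62 has an FTA preferential rate, but origin Tyrmark is not Zorania; base rate stands.
The additional-duty order on 15.62 targets Junistan, not Tyrmark; it does not apply.
Duty = ¥28,056.24 × 0.5% + 248 × ¥1.73 = ¥569.32.
Line 2 (61.15, Drenius, 631 liters, ¥66,835.52):
Base rate for 61.15 is 7.5% + ¥0.58/liter.
Duty = ¥66,835.52 × 7.5% + 631 × ¥0.58 = ¥5,378.64.
Line 3 (70.32, Tyrmark, 64 kg, ¥2,010.88):
Base rate for 70.32 is 16.5% + ¥1.85/kg.
Duty = ¥2,010.88 × 16.5% + 64 × ¥1.85 = ¥450.20.
Line 4 (34.16, Galay, 402 kg, ¥426.12):
Base rate for 34.16 is 33.5%.
Duty = ¥426.12 × 33.5% = ¥142.75.
Total = ¥569.32 + ¥5,378.64 + ¥450.20 + ¥142.75 = ¥6,540.91.

¥6,540.91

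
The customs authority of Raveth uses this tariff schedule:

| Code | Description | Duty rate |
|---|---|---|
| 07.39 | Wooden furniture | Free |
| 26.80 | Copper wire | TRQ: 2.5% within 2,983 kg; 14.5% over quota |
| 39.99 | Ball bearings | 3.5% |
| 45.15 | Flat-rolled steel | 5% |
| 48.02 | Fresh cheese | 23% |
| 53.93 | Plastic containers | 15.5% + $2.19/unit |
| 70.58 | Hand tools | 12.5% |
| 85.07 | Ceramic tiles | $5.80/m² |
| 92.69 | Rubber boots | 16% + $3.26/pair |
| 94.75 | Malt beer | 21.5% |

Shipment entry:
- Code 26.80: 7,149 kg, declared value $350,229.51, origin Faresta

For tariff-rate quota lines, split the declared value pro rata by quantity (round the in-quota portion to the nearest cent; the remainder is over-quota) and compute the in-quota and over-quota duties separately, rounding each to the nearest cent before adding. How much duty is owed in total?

$33,246.82

Line 1 (26.80, Faresta, 7,149 kg, $350,229.51):
Code 26.80 is under a tariff-rate quota (threshold 2,983 kg). In-quota: 2,983 kg at 2.5%; over-quota: 4,166 kg at 14.5%.
Pro-rata value split: in-quota = $350,229.51 × 2,983/7,149 = $146,137.17; over-quota = $350,229.51 − $146,137.17 = $204,092.34.
In-quota duty = $146,137.17 × 2.5% = $3,653.43. Over-quota duty = $204,092.34 × 14.5% = $29,593.39.
Line duty = $3,653.43 + $29,593.39 = $33,246.82.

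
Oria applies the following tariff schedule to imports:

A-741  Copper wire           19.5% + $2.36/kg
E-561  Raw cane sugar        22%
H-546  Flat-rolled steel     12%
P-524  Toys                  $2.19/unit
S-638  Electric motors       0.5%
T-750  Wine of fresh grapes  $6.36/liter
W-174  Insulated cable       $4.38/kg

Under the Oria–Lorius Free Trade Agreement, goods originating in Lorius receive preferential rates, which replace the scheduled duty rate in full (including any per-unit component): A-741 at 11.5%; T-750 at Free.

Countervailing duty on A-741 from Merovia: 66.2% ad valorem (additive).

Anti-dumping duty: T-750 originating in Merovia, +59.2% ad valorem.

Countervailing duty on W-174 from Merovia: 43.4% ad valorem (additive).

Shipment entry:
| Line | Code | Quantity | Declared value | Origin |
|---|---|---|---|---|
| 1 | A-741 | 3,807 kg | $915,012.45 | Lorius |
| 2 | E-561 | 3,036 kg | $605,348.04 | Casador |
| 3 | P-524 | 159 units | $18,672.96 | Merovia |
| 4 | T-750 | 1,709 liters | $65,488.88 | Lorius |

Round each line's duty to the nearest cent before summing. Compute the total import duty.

Line 1 (A-741, Lorius, 3,807 kg, $915,012.45):
Base rate for A-741 is 19.5% + $2.36/kg.
Origin Lorius qualifies under the Oria–Lorius agreement and A-741 is covered: preferential rate 11.5% applies instead.
The additional-duty order on A-741 targets Merovia, not Lorius; it does not apply.
Duty = $915,012.45 × 11.5% = $105,226.43.
Line 2 (E-561, Casador, 3,036 kg, $605,348.04):
Base rate for E-561 is 22%.
Duty = $605,348.04 × 22% = $133,176.57.
Line 3 (P-524, Merovia, 159 units, $18,672.96):
Base rate for P-524 is $2.19/unit.
Duty = 159 × $2.19 = $348.21.
Line 4 (T-750, Lorius, 1,709 liters, $65,488.88):
Base rate for T-750 is $6.36/liter.
Origin Lorius qualifies under the Oria–Lorius agreement and T-750 is covered: preferential rate Free applies instead.
The additional-duty order on T-750 targets Merovia, not Lorius; it does not apply.
Duty = $65,488.88 × 0% = $0.00.
Total = $105,226.43 + $133,176.57 + $348.21 + $0.00 = $238,751.21.

$238,751.21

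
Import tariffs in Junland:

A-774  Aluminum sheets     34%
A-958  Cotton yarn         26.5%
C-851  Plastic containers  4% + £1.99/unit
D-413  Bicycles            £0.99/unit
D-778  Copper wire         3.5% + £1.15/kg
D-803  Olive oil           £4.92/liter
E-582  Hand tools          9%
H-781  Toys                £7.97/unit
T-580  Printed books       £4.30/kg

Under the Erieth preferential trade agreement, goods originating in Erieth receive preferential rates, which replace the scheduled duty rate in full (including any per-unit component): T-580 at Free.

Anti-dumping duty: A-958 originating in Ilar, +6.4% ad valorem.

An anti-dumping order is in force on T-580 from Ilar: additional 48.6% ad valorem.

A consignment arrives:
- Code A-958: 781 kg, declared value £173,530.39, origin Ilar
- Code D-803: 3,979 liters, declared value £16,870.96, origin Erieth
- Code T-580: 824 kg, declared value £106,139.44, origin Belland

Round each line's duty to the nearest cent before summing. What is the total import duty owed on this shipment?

£80,211.38

Line 1 (A-958, Ilar, 781 kg, £173,530.39):
Base rate for A-958 is 26.5%.
Additional duty on A-958 from Ilar: +6.4%. Applied ad valorem rate: 26.5% + 6.4% = 32.9%.
Duty = £173,530.39 × 32.9% = £57,091.50.
Line 2 (D-803, Erieth, 3,979 liters, £16,870.96):
Base rate for D-803 is £4.92/liter.
Origin Erieth is the FTA partner but D-803 is not on the preference list; base rate stands.
Duty = 3,979 × £4.92 = £19,576.68.
Line 3 (T-580, Belland, 824 kg, £106,139.44):
Base rate for T-580 is £4.30/kg.
T-580 has an FTA preferential rate, but origin Belland is not Erieth; base rate stands.
The additional-duty order on T-580 targets Ilar, not Belland; it does not apply.
Duty = 824 × £4.30 = £3,543.20.
Total = £57,091.50 + £19,576.68 + £3,543.20 = £80,211.38.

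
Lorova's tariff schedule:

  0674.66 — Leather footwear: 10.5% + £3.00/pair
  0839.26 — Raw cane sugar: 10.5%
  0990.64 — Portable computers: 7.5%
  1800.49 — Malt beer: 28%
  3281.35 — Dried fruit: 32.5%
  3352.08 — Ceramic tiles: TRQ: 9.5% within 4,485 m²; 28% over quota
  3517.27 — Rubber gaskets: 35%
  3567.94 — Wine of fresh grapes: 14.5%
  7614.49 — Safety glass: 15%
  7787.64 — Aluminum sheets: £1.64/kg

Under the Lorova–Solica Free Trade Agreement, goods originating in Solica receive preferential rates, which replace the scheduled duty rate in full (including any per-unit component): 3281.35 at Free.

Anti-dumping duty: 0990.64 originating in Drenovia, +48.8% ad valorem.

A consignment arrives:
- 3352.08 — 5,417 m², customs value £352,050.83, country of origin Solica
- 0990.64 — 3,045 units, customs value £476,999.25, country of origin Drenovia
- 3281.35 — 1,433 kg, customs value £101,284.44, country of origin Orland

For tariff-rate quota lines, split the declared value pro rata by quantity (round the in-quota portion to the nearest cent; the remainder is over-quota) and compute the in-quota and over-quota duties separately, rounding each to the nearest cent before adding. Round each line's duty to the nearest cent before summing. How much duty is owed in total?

£346,118.42

Line 1 (3352.08, Solica, 5,417 m², £352,050.83):
Code 3352.08 is under a tariff-rate quota (threshold 4,485 m²). In-quota: 4,485 m² at 9.5%; over-quota: 932 m² at 28%.
Pro-rata value split: in-quota = £352,050.83 × 4,485/5,417 = £291,480.15; over-quota = £352,050.83 − £291,480.15 = £60,570.68.
In-quota duty = £291,480.15 × 9.5% = £27,690.61. Over-quota duty = £60,570.68 × 28% = £16,959.79.
Line duty = £27,690.61 + £16,959.79 = £44,650.40.
Line 2 (0990.64, Drenovia, 3,045 units, £476,999.25):
Base rate for 0990.64 is 7.5%.
Additional duty on 0990.64 from Drenovia: +48.8%. Applied ad valorem rate: 7.5% + 48.8% = 56.3%.
Duty = £476,999.25 × 56.3% = £268,550.58.
Line 3 (3281.35, Orland, 1,433 kg, £101,284.44):
Base rate for 3281.35 is 32.5%.
3281.35 has an FTA preferential rate, but origin Orland is not Solica; base rate stands.
Duty = £101,284.44 × 32.5% = £32,917.44.
Total = £44,650.40 + £268,550.58 + £32,917.44 = £346,118.42.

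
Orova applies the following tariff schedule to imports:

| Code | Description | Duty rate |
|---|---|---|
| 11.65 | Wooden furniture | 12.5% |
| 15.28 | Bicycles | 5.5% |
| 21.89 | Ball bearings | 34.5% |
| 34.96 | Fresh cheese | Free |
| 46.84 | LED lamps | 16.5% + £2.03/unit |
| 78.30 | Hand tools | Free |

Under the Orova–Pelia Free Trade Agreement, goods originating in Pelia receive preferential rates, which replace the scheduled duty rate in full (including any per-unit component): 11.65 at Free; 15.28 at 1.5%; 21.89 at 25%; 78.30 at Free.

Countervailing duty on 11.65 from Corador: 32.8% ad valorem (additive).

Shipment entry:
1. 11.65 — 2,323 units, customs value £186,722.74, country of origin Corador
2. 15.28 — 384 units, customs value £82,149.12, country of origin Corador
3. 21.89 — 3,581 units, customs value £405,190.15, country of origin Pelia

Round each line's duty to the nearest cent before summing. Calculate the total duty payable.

£190,401.14

Line 1 (11.65, Corador, 2,323 units, £186,722.74):
Base rate for 11.65 is 12.5%.
11.65 has an FTA preferential rate, but origin Corador is not Pelia; base rate stands.
Additional duty on 11.65 from Corador: +32.8%. Applied ad valorem rate: 12.5% + 32.8% = 45.3%.
Duty = £186,722.74 × 45.3% = £84,585.40.
Line 2 (15.28, Corador, 384 units, £82,149.12):
Base rate for 15.28 is 5.5%.
15.28 has an FTA preferential rate, but origin Corador is not Pelia; base rate stands.
Duty = £82,149.12 × 5.5% = £4,518.20.
Line 3 (21.89, Pelia, 3,581 units, £405,190.15):
Base rate for 21.89 is 34.5%.
Origin Pelia qualifies under the Orova–Pelia agreement and 21.89 is covered: preferential rate 25% applies instead.
Duty = £405,190.15 × 25% = £101,297.54.
Total = £84,585.40 + £4,518.20 + £101,297.54 = £190,401.14.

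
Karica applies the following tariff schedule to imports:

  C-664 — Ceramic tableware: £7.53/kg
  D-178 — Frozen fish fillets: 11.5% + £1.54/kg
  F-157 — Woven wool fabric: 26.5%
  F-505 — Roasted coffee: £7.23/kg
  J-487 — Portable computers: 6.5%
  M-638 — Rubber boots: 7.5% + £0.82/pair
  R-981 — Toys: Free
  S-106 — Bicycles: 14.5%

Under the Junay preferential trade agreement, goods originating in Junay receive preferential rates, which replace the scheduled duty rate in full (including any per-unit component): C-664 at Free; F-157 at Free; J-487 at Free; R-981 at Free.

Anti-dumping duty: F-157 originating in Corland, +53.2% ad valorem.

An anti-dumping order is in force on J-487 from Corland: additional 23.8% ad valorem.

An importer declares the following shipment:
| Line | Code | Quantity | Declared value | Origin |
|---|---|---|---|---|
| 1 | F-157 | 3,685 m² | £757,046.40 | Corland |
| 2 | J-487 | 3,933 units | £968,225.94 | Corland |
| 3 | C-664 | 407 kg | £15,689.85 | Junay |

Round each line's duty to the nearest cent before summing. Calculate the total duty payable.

£896,738.44

Line 1 (F-157, Corland, 3,685 m², £757,046.40):
Base rate for F-157 is 26.5%.
F-157 has an FTA preferential rate, but origin Corland is not Junay; base rate stands.
Additional duty on F-157 from Corland: +53.2%. Applied ad valorem rate: 26.5% + 53.2% = 79.7%.
Duty = £757,046.40 × 79.7% = £603,365.98.
Line 2 (J-487, Corland, 3,933 units, £968,225.94):
Base rate for J-487 is 6.5%.
J-487 has an FTA preferential rate, but origin Corland is not Junay; base rate stands.
Additional duty on J-487 from Corland: +23.8%. Applied ad valorem rate: 6.5% + 23.8% = 30.3%.
Duty = £968,225.94 × 30.3% = £293,372.46.
Line 3 (C-664, Junay, 407 kg, £15,689.85):
Base rate for C-664 is £7.53/kg.
Origin Junay qualifies under the Karica–Junay agreement and C-664 is covered: preferential rate Free applies instead.
Duty = £15,689.85 × 0% = £0.00.
Total = £603,365.98 + £293,372.46 + £0.00 = £896,738.44.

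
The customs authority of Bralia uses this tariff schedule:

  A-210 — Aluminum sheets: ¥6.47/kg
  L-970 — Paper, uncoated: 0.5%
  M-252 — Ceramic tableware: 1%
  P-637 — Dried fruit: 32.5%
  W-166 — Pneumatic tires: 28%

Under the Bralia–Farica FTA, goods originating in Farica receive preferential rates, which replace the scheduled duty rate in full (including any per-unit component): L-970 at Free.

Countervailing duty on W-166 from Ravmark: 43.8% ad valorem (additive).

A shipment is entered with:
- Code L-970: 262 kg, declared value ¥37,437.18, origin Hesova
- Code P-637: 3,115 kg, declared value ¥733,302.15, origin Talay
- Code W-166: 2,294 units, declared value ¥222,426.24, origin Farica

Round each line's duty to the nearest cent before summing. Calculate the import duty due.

Line 1 (L-970, Hesova, 262 kg, ¥37,437.18):
Base rate for L-970 is 0.5%.
L-970 has an FTA preferential rate, but origin Hesova is not Farica; base rate stands.
Duty = ¥37,437.18 × 0.5% = ¥187.19.
Line 2 (P-637, Talay, 3,115 kg, ¥733,302.15):
Base rate for P-637 is 32.5%.
Duty = ¥733,302.15 × 32.5% = ¥238,323.20.
Line 3 (W-166, Farica, 2,294 units, ¥222,426.24):
Base rate for W-166 is 28%.
Origin Farica is the FTA partner but W-166 is not on the preference list; base rate stands.
The additional-duty order on W-166 targets Ravmark, not Farica; it does not apply.
Duty = ¥222,426.24 × 28% = ¥62,279.35.
Total = ¥187.19 + ¥238,323.20 + ¥62,279.35 = ¥300,789.74.

¥300,789.74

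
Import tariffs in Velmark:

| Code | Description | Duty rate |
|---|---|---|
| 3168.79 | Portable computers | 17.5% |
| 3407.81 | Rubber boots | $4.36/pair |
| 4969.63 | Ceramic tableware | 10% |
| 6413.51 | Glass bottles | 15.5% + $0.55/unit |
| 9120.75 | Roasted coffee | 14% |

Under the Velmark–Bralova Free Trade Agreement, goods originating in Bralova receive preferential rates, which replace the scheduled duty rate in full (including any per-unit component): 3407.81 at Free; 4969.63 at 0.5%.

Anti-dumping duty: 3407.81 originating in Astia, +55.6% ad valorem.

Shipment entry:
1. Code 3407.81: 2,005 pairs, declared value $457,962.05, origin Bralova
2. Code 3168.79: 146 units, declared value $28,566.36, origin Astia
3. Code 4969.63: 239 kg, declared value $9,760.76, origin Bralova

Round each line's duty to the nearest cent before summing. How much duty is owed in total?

$5,047.91

Line 1 (3407.81, Bralova, 2,005 pairs, $457,962.05):
Base rate for 3407.81 is $4.36/pair.
Origin Bralova qualifies under the Velmark–Bralova agreement and 3407.81 is covered: preferential rate Free applies instead.
The additional-duty order on 3407.81 targets Astia, not Bralova; it does not apply.
Duty = $457,962.05 × 0% = $0.00.
Line 2 (3168.79, Astia, 146 units, $28,566.36):
Base rate for 3168.79 is 17.5%.
Duty = $28,566.36 × 17.5% = $4,999.11.
Line 3 (4969.63, Bralova, 239 kg, $9,760.76):
Base rate for 4969.63 is 10%.
Origin Bralova qualifies under the Velmark–Bralova agreement and 4969.63 is covered: preferential rate 0.5% applies instead.
Duty = $9,760.76 × 0.5% = $48.80.
Total = $0.00 + $4,999.11 + $48.80 = $5,047.91.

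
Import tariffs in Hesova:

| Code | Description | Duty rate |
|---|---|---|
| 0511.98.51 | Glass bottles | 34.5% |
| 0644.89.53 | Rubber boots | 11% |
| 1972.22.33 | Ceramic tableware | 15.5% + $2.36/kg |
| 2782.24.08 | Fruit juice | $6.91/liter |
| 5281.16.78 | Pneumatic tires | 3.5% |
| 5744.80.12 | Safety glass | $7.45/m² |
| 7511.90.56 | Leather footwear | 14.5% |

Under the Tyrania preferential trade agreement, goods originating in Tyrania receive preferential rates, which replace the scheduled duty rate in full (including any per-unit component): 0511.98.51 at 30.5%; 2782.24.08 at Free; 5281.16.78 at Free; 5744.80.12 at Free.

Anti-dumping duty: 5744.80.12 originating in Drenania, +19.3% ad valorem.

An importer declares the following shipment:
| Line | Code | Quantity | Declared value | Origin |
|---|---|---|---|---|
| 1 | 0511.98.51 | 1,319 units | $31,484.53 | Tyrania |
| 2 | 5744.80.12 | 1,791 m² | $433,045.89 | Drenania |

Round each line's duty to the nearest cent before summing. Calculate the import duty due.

$106,523.59

Line 1 (0511.98.51, Tyrania, 1,319 units, $31,484.53):
Base rate for 0511.98.51 is 34.5%.
Origin Tyrania qualifies under the Hesova–Tyrania agreement and 0511.98.51 is covered: preferential rate 30.5% applies instead.
Duty = $31,484.53 × 30.5% = $9,602.78.
Line 2 (5744.80.12, Drenania, 1,791 m², $433,045.89):
Base rate for 5744.80.12 is $7.45/m².
5744.80.12 has an FTA preferential rate, but origin Drenania is not Tyrania; base rate stands.
Additional duty on 5744.80.12 from Drenania: +19.3% ad valorem. Applied ad valorem rate = 19.3%.
Duty = $433,045.89 × 19.3% + 1,791 × $7.45 = $96,920.81.
Total = $9,602.78 + $96,920.81 = $106,523.59.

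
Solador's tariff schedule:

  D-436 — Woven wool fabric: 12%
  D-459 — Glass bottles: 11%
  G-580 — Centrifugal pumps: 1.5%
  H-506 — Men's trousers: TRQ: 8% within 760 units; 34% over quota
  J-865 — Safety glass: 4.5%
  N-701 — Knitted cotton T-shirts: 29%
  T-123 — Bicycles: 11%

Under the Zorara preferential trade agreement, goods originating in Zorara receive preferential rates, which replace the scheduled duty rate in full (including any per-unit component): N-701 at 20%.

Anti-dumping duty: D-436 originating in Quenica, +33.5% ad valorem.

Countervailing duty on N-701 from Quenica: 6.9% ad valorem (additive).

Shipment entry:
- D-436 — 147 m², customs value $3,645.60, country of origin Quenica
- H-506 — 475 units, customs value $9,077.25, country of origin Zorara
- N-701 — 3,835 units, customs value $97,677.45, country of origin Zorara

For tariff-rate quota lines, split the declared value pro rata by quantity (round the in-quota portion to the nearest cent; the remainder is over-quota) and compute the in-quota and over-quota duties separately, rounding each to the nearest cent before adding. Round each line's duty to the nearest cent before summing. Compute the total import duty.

$21,920.42

Line 1 (D-436, Quenica, 147 m², $3,645.60):
Base rate for D-436 is 12%.
Additional duty on D-436 from Quenica: +33.5%. Applied ad valorem rate: 12% + 33.5% = 45.5%.
Duty = $3,645.60 × 45.5% = $1,658.75.
Line 2 (H-506, Zorara, 475 units, $9,077.25):
Code H-506 is under a tariff-rate quota (threshold 760 units). Quantity 475 units is within the quota, so the in-quota rate 8% applies to the full value.
Duty = $9,077.25 × 8% = $726.18.
Line 3 (N-701, Zorara, 3,835 units, $97,677.45):
Base rate for N-701 is 29%.
Origin Zorara qualifies under the Solador–Zorara agreement and N-701 is covered: preferential rate 20% applies instead.
The additional-duty order on N-701 targets Quenica, not Zorara; it does not apply.
Duty = $97,677.45 × 20% = $19,535.49.
Total = $1,658.75 + $726.18 + $19,535.49 = $21,920.42.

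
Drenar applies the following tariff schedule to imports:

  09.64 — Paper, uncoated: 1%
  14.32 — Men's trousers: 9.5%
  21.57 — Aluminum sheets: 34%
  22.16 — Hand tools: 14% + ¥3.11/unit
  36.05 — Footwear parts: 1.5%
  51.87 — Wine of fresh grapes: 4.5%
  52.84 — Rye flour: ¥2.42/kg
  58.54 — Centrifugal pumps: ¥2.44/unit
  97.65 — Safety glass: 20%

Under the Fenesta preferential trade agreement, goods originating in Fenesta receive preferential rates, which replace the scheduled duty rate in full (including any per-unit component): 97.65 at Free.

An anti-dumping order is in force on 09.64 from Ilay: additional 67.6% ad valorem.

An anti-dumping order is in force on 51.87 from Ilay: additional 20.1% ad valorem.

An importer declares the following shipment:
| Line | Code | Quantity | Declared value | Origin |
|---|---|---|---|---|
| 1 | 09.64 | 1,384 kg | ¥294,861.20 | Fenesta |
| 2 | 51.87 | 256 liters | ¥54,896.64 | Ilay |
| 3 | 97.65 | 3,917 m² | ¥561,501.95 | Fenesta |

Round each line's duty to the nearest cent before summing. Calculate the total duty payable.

Line 1 (09.64, Fenesta, 1,384 kg, ¥294,861.20):
Base rate for 09.64 is 1%.
Origin Fenesta is the FTA partner but 09.64 is not on the preference list; base rate stands.
The additional-duty order on 09.64 targets Ilay, not Fenesta; it does not apply.
Duty = ¥294,861.20 × 1% = ¥2,948.61.
Line 2 (51.87, Ilay, 256 liters, ¥54,896.64):
Base rate for 51.87 is 4.5%.
Additional duty on 51.87 from Ilay: +20.1%. Applied ad valorem rate: 4.5% + 20.1% = 24.6%.
Duty = ¥54,896.64 × 24.6% = ¥13,504.57.
Line 3 (97.65, Fenesta, 3,917 m², ¥561,501.95):
Base rate for 97.65 is 20%.
Origin Fenesta qualifies under the Drenar–Fenesta agreement and 97.65 is covered: preferential rate Free applies instead.
Duty = ¥561,501.95 × 0% = ¥0.00.
Total = ¥2,948.61 + ¥13,504.57 + ¥0.00 = ¥16,453.18.

¥16,453.18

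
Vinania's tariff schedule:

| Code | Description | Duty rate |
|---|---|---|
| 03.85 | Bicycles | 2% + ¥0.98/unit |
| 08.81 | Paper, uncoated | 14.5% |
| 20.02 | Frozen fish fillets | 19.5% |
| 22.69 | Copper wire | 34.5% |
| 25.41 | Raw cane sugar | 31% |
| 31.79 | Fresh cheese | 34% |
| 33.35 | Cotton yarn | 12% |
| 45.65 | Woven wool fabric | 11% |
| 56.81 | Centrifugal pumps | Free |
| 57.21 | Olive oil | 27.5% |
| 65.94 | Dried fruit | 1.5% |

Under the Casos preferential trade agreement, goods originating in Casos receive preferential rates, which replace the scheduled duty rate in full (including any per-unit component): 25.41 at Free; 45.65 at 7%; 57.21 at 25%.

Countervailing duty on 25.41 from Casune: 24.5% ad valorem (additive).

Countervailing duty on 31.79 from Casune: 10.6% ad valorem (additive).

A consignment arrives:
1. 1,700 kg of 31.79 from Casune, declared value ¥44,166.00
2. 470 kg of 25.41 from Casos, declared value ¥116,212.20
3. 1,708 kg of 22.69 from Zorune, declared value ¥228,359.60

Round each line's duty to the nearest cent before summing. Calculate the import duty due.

Line 1 (31.79, Casune, 1,700 kg, ¥44,166.00):
Base rate for 31.79 is 34%.
Additional duty on 31.79 from Casune: +10.6%. Applied ad valorem rate: 34% + 10.6% = 44.6%.
Duty = ¥44,166.00 × 44.6% = ¥19,698.04.
Line 2 (25.41, Casos, 470 kg, ¥116,212.20):
Base rate for 25.41 is 31%.
Origin Casos qualifies under the Vinania–Casos agreement and 25.41 is covered: preferential rate Free applies instead.
The additional-duty order on 25.41 targets Casune, not Casos; it does not apply.
Duty = ¥116,212.20 × 0% = ¥0.00.
Line 3 (22.69, Zorune, 1,708 kg, ¥228,359.60):
Base rate for 22.69 is 34.5%.
Duty = ¥228,359.60 × 34.5% = ¥78,784.06.
Total = ¥19,698.04 + ¥0.00 + ¥78,784.06 = ¥98,482.10.

¥98,482.10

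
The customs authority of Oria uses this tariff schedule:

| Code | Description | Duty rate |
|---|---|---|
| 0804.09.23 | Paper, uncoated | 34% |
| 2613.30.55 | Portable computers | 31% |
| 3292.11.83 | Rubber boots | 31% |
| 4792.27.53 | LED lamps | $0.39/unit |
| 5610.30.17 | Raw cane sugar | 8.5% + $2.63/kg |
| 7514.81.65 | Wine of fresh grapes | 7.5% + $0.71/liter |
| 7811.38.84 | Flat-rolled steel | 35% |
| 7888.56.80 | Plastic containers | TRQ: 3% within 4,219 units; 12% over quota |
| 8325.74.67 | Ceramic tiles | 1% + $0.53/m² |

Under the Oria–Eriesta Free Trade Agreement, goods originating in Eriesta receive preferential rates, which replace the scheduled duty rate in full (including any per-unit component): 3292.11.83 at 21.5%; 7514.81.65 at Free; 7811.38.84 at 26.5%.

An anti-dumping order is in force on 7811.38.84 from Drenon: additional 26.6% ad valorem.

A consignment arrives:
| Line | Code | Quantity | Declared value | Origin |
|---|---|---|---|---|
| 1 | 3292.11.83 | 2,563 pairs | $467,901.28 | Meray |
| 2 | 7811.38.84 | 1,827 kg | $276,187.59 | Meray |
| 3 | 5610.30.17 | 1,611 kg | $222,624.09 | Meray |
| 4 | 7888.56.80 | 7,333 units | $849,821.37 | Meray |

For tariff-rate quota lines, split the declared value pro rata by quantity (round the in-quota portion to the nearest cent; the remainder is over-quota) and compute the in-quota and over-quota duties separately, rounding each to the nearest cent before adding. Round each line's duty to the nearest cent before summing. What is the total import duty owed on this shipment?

Line 1 (3292.11.83, Meray, 2,563 pairs, $467,901.28):
Base rate for 3292.11.83 is 31%.
3292.11.83 has an FTA preferential rate, but origin Meray is not Eriesta; base rate stands.
Duty = $467,901.28 × 31% = $145,049.40.
Line 2 (7811.38.84, Meray, 1,827 kg, $276,187.59):
Base rate for 7811.38.84 is 35%.
7811.38.84 has an FTA preferential rate, but origin Meray is not Eriesta; base rate stands.
The additional-duty order on 7811.38.84 targets Drenon, not Meray; it does not apply.
Duty = $276,187.59 × 35% = $96,665.66.
Line 3 (5610.30.17, Meray, 1,611 kg, $222,624.09):
Base rate for 5610.30.17 is 8.5% + $2.63/kg.
Duty = $222,624.09 × 8.5% + 1,611 × $2.63 = $23,159.98.
Line 4 (7888.56.80, Meray, 7,333 units, $849,821.37):
Code 7888.56.80 is under a tariff-rate quota (threshold 4,219 units). In-quota: 4,219 units at 3%; over-quota: 3,114 units at 12%.
Pro-rata value split: in-quota = $849,821.37 × 4,219/7,333 = $488,939.91; over-quota = $849,821.37 − $488,939.91 = $360,881.46.
In-quota duty = $488,939.91 × 3% = $14,668.20. Over-quota duty = $360,881.46 × 12% = $43,305.78.
Line duty = $14,668.20 + $43,305.78 = $57,973.98.
Total = $145,049.40 + $96,665.66 + $23,159.98 + $57,973.98 = $322,849.02.

$322,849.02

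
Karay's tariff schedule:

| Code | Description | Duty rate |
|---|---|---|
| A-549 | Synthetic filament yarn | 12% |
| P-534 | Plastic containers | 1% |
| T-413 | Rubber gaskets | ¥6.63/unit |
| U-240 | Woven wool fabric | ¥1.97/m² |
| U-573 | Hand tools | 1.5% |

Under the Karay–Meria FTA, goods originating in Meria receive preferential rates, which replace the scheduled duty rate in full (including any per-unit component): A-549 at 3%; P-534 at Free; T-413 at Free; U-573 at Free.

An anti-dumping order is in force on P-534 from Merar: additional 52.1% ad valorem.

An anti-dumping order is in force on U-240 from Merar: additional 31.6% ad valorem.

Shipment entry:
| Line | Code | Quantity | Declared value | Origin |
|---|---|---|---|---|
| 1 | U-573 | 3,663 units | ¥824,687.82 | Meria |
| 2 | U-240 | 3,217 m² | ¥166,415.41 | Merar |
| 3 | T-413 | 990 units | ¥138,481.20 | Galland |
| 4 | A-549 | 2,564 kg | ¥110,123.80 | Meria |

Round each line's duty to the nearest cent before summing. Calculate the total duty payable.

Line 1 (U-573, Meria, 3,663 units, ¥824,687.82):
Base rate for U-573 is 1.5%.
Origin Meria qualifies under the Karay–Meria agreement and U-573 is covered: preferential rate Free applies instead.
Duty = ¥824,687.82 × 0% = ¥0.00.
Line 2 (U-240, Merar, 3,217 m², ¥166,415.41):
Base rate for U-240 is ¥1.97/m².
Additional duty on U-240 from Merar: +31.6% ad valorem. Applied ad valorem rate = 31.6%.
Duty = ¥166,415.41 × 31.6% + 3,217 × ¥1.97 = ¥58,924.76.
Line 3 (T-413, Galland, 990 units, ¥138,481.20):
Base rate for T-413 is ¥6.63/unit.
T-413 has an FTA preferential rate, but origin Galland is not Meria; base rate stands.
Duty = 990 × ¥6.63 = ¥6,563.70.
Line 4 (A-549, Meria, 2,564 kg, ¥110,123.80):
Base rate for A-549 is 12%.
Origin Meria qualifies under the Karay–Meria agreement and A-549 is covered: preferential rate 3% applies instead.
Duty = ¥110,123.80 × 3% = ¥3,303.71.
Total = ¥0.00 + ¥58,924.76 + ¥6,563.70 + ¥3,303.71 = ¥68,792.17.

¥68,792.17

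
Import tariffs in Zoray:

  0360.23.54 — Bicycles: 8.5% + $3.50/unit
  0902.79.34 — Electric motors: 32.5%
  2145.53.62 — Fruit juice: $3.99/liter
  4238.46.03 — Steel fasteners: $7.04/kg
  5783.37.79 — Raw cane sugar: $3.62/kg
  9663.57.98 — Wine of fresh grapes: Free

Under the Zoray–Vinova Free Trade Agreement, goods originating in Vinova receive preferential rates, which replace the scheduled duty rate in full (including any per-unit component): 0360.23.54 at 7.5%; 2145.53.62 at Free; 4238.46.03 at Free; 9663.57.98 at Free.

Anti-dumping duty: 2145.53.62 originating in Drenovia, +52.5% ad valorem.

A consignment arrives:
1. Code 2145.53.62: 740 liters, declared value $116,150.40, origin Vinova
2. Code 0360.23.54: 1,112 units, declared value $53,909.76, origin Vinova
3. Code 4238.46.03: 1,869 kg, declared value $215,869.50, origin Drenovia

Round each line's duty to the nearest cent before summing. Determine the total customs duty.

$17,200.99

Line 1 (2145.53.62, Vinova, 740 liters, $116,150.40):
Base rate for 2145.53.62 is $3.99/liter.
Origin Vinova qualifies under the Zoray–Vinova agreement and 2145.53.62 is covered: preferential rate Free applies instead.
The additional-duty order on 2145.53.62 targets Drenovia, not Vinova; it does not apply.
Duty = $116,150.40 × 0% = $0.00.
Line 2 (0360.23.54, Vinova, 1,112 units, $53,909.76):
Base rate for 0360.23.54 is 8.5% + $3.50/unit.
Origin Vinova qualifies under the Zoray–Vinova agreement and 0360.23.54 is covered: preferential rate 7.5% applies instead.
Duty = $53,909.76 × 7.5% = $4,043.23.
Line 3 (4238.46.03, Drenovia, 1,869 kg, $215,869.50):
Base rate for 4238.46.03 is $7.04/kg.
4238.46.03 has an FTA preferential rate, but origin Drenovia is not Vinova; base rate stands.
Duty = 1,869 × $7.04 = $13,157.76.
Total = $0.00 + $4,043.23 + $13,157.76 = $17,200.99.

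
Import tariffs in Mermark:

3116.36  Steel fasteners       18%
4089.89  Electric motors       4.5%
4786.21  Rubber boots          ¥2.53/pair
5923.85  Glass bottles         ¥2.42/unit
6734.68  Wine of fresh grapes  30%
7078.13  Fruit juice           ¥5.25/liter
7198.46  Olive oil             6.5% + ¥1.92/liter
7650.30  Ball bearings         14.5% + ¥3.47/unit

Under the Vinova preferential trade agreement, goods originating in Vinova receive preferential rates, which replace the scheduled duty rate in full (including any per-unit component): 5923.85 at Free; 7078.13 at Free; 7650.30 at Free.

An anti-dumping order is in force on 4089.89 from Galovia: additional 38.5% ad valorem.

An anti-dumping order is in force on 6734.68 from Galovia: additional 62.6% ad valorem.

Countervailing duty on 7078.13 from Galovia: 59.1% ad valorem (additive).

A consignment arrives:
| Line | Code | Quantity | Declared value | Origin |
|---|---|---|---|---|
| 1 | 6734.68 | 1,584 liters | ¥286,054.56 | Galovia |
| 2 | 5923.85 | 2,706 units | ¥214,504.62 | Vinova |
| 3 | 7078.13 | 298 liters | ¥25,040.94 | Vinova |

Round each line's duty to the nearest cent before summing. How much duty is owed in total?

¥264,886.52

Line 1 (6734.68, Galovia, 1,584 liters, ¥286,054.56):
Base rate for 6734.68 is 30%.
Additional duty on 6734.68 from Galovia: +62.6%. Applied ad valorem rate: 30% + 62.6% = 92.6%.
Duty = ¥286,054.56 × 92.6% = ¥264,886.52.
Line 2 (5923.85, Vinova, 2,706 units, ¥214,504.62):
Base rate for 5923.85 is ¥2.42/unit.
Origin Vinova qualifies under the Mermark–Vinova agreement and 5923.85 is covered: preferential rate Free applies instead.
Duty = ¥214,504.62 × 0% = ¥0.00.
Line 3 (7078.13, Vinova, 298 liters, ¥25,040.94):
Base rate for 7078.13 is ¥5.25/liter.
Origin Vinova qualifies under the Mermark–Vinova agreement and 7078.13 is covered: preferential rate Free applies instead.
The additional-duty order on 7078.13 targets Galovia, not Vinova; it does not apply.
Duty = ¥25,040.94 × 0% = ¥0.00.
Total = ¥264,886.52 + ¥0.00 + ¥0.00 = ¥264,886.52.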